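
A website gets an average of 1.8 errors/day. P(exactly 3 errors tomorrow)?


Poisson(λ=1.8): P(X=3) = e^(-λ)×λ^k/k!
= e^(-1.8) × 1.8^3 / 3!
≈ 0.1652988882 × 5.832 / 6 ≈ 0.160671

P(X=3) ≈ 0.160671 ≈ 16.07%


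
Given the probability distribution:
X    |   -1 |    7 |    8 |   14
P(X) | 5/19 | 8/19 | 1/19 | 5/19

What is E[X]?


E[X] = Σ x·P(X=x)
= (-1)×(5/19) + (7)×(8/19) + (8)×(1/19) + (14)×(5/19)
= 129/19

E[X] = 129/19


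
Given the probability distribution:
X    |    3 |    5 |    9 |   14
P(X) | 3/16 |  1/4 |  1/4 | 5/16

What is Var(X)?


E[X] = 135/16
E[X²] = 1431/16
Var(X) = E[X²] - (E[X])² = 1431/16 - 18225/256 = 4671/256

Var(X) = 4671/256 ≈ 18.2461


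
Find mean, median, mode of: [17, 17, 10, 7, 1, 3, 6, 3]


Sorted: [1, 3, 3, 6, 7, 10, 17, 17]
Mean = 64/8 = 8
Median = 13/2
Freq: {17: 2, 10: 1, 7: 1, 1: 1, 3: 2, 6: 1}
Mode: [3, 17]

Mean=8, Median=13/2, Mode=[3, 17]


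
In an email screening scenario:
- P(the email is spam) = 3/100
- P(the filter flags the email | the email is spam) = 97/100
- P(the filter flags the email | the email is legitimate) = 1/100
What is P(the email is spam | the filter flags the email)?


Using Bayes' theorem:
P(A|B) = P(B|A)·P(A) / P(B)

P(the filter flags the email) = 97/100 × 3/100 + 1/100 × 97/100
= 291/10000 + 97/10000 = 97/2500

P(the email is spam|the filter flags the email) = (291/10000) / (97/2500) = 3/4

P(the email is spam|the filter flags the email) = 3/4 ≈ 75.00%


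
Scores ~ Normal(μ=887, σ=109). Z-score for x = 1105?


z = (x - μ)/σ = (1105 - 887)/109 = 2.0

z = 2.0


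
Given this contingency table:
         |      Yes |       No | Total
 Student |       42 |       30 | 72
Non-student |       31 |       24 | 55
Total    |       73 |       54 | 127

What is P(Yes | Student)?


P(Yes | Student) = 42/(42+30) = 42/72 = 7/12

P(Yes|Student) = 7/12 ≈ 58.33%


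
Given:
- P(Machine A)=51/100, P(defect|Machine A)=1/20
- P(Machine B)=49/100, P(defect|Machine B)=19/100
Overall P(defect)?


P(B) = Σ P(B|Aᵢ)×P(Aᵢ)
  1/20×51/100 = 51/2000
  19/100×49/100 = 931/10000
Sum = 593/5000

P(defect) = 593/5000 ≈ 11.86%


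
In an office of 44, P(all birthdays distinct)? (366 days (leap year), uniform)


P(all different) = Π(366-i)/366 for i=0..43
= (366/366)×(365/366)×...×(323/366)
= 0.067633

P ≈ 0.0676 ≈ 6.76%


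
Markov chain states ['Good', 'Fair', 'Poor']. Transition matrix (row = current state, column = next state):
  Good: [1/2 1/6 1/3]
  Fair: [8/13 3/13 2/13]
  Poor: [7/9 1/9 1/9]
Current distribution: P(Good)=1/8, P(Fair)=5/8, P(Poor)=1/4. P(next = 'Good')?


P(next=Good) = Σᵢ P(now=i)×P(i→Good)
= 1/8×1/2 + 5/8×8/13 + 1/4×7/9
= 1/16 + 5/13 + 7/36 = 1201/1872

P = 1201/1872 ≈ 0.6416


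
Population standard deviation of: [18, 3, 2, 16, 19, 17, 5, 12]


Mean = 92/8 = 23/2
  (18-23/2)²=169/4
  (3-23/2)²=289/4
  (2-23/2)²=361/4
  (16-23/2)²=81/4
  (19-23/2)²=225/4
  (17-23/2)²=121/4
  (5-23/2)²=169/4
  (12-23/2)²=1/4
Σ(x-μ)² = 354
σ² = 354/8 = 177/4

σ = √(177/4) ≈ 6.6521


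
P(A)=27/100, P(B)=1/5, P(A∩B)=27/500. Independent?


P(A)×P(B) = 27/500
P(A∩B) = 27/500
Equal ✓ → Independent

Yes, independent


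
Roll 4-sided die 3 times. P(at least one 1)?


P(no 1)^3 = (3/4)^3 = 27/64
P(≥1) = 1 - 27/64 = 37/64

P = 37/64 ≈ 57.81%


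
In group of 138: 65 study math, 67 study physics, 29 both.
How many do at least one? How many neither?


|A∪B| = 65+67-29 = 103
Neither = 138-103 = 35

At least one: 103; Neither: 35


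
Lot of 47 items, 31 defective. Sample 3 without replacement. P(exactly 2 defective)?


Hypergeometric: C(31,2)×C(16,1)/C(47,3)
= 465×16/16215 = 496/1081

P(X=2) = 496/1081 ≈ 45.88%


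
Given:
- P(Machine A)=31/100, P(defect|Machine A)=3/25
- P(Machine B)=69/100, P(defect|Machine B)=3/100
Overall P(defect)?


P(B) = Σ P(B|Aᵢ)×P(Aᵢ)
  3/25×31/100 = 93/2500
  3/100×69/100 = 207/10000
Sum = 579/10000

P(defect) = 579/10000 ≈ 5.79%


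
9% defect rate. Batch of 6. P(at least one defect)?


P(all good) = (91/100)^6 = 567869252041/1000000000000
P(≥1 defect) = 432130747959/1000000000000

P = 432130747959/1000000000000 ≈ 43.21%


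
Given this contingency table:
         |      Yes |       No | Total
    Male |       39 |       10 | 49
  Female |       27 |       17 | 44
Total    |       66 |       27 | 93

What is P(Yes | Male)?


P(Yes | Male) = 39/(39+10) = 39/49

P(Yes|Male) = 39/49 ≈ 79.59%


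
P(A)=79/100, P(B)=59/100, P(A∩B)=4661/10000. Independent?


P(A)×P(B) = 4661/10000
P(A∩B) = 4661/10000
Equal ✓ → Independent

Yes, independent


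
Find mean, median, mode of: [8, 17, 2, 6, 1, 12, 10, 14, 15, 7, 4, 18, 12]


Sorted: [1, 2, 4, 6, 7, 8, 10, 12, 12, 14, 15, 17, 18]
Mean = 126/13
Median = 10
Freq: {8: 1, 17: 1, 2: 1, 6: 1, 1: 1, 12: 2, 10: 1, 14: 1, 15: 1, 7: 1, 4: 1, 18: 1}
Mode: [12]

Mean=126/13, Median=10, Mode=12


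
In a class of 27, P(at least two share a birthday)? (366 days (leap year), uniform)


P(all different) = Π(366-i)/366 for i=0..26
= 0.374173
P(match) = 1 - 0.374173 = 0.625827

P ≈ 0.6258 ≈ 62.58%


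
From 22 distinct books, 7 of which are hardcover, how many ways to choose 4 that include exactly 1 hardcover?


Choose 1 of the 7 hardcovers and 3 of the other 15 books:
C(7,1)×C(15,3) = 7×455 = 3185

3185


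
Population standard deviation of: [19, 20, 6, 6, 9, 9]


Mean = 69/6 = 23/2
  (19-23/2)²=225/4
  (20-23/2)²=289/4
  (6-23/2)²=121/4
  (6-23/2)²=121/4
  (9-23/2)²=25/4
  (9-23/2)²=25/4
Σ(x-μ)² = 403/2
σ² = (403/2)/6 = 403/12

σ = √(403/12) ≈ 5.7951


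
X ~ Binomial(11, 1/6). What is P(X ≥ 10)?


P(X ≥ 10) = Σ P(X=i) for i=10..11
P(X=10) = 55/362797056
P(X=11) = 1/362797056
Sum = 7/45349632

P(X ≥ 10) = 7/45349632 ≈ 0.00%


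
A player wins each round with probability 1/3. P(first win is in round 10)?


Geometric: P(X=10) = (1-p)^(k-1)×p = (2/3)^9×1/3 = 512/59049

P(X=10) = 512/59049 ≈ 0.87%


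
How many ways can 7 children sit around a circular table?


Circular arrangements of 7 distinct objects: fix one position to break rotational symmetry.
(n-1)! = 6! = 720

720


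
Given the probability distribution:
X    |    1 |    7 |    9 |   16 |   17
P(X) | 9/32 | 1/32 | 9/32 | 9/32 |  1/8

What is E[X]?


E[X] = Σ x·P(X=x)
= (1)×(9/32) + (7)×(1/32) + (9)×(9/32) + (16)×(9/32) + (17)×(1/8)
= 309/32

E[X] = 309/32


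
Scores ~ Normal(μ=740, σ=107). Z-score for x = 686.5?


z = (x - μ)/σ = (686.5 - 740)/107 = -0.5

z = -0.5


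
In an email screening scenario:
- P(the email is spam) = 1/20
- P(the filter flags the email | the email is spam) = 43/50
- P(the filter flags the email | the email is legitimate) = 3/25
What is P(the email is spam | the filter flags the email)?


Using Bayes' theorem:
P(A|B) = P(B|A)·P(A) / P(B)

P(the filter flags the email) = 43/50 × 1/20 + 3/25 × 19/20
= 43/1000 + 57/500 = 157/1000

P(the email is spam|the filter flags the email) = (43/1000) / (157/1000) = 43/157

P(the email is spam|the filter flags the email) = 43/157 ≈ 27.39%


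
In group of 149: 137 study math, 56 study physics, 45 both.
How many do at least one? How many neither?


|A∪B| = 137+56-45 = 148
Neither = 149-148 = 1

At least one: 148; Neither: 1


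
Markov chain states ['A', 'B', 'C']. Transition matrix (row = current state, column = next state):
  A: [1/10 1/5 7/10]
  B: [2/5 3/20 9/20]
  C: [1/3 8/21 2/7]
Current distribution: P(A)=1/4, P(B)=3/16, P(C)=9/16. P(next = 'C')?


P(next=C) = Σᵢ P(now=i)×P(i→C)
= 1/4×7/10 + 3/16×9/20 + 9/16×2/7
= 7/40 + 27/320 + 9/56 = 941/2240

P = 941/2240 ≈ 0.4201


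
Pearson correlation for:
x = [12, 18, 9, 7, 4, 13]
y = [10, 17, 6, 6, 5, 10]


n=6, Σx=63, Σy=54, Σxy=672, Σx²=783, Σy²=586
r = (6×672 - 63×54)/√((6×783 - 63²)(6×586 - 54²))
= 630/√(729×600) = 630/√437400 ≈ 630/661.3622 ≈ 0.9526

r ≈ 0.9526


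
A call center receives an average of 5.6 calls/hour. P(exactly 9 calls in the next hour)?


Poisson(λ=5.6): P(X=9) = e^(-λ)×λ^k/k!
= e^(-5.6) × 5.6^9 / 9!
≈ 0.003697863716 × 5416169.44814 / 362880 ≈ 0.055193

P(X=9) ≈ 0.055193 ≈ 5.52%


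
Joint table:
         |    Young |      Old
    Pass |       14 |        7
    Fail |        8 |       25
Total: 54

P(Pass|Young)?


P(Pass|Young) = 14/(14+8) = 14/22 = 7/11

P = 7/11 ≈ 63.64%


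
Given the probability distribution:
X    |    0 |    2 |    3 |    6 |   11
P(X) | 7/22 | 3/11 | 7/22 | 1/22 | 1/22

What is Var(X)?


E[X] = 25/11
E[X²] = 122/11
Var(X) = E[X²] - (E[X])² = 122/11 - 625/121 = 717/121

Var(X) = 717/121 ≈ 5.9256


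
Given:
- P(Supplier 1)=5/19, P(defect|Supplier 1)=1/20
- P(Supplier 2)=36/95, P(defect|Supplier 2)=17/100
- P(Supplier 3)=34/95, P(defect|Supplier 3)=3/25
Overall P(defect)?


P(B) = Σ P(B|Aᵢ)×P(Aᵢ)
  1/20×5/19 = 1/76
  17/100×36/95 = 153/2375
  3/25×34/95 = 102/2375
Sum = 229/1900

P(defect) = 229/1900 ≈ 12.05%


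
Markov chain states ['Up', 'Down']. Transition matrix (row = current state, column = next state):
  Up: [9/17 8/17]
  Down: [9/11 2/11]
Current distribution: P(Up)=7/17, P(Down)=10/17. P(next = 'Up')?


P(next=Up) = Σᵢ P(now=i)×P(i→Up)
= 7/17×9/17 + 10/17×9/11
= 63/289 + 90/187 = 2223/3179

P = 2223/3179 ≈ 0.6993


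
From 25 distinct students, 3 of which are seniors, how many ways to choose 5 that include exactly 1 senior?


Choose 1 of the 3 seniors and 4 of the other 22 students:
C(3,1)×C(22,4) = 3×7315 = 21945

21945


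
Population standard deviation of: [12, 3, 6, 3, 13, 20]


Mean = 57/6 = 19/2
  (12-19/2)²=25/4
  (3-19/2)²=169/4
  (6-19/2)²=49/4
  (3-19/2)²=169/4
  (13-19/2)²=49/4
  (20-19/2)²=441/4
Σ(x-μ)² = 451/2
σ² = (451/2)/6 = 451/12

σ = √(451/12) ≈ 6.1305


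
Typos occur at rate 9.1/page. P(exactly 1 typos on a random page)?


Poisson(λ=9.1): P(X=1) = e^(-λ)×λ^k/k!
= e^(-9.1) × 9.1^1 / 1!
≈ 0.0001116658085 × 9.1 / 1 ≈ 0.001016

P(X=1) ≈ 0.001016 ≈ 0.10%


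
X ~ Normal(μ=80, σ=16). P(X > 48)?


z = (48-80)/16 = -2.0
P(X > 48) = 1 - P(Z ≤ -2.0) = 1 - 0.0228 = 0.9772

P(X > 48) ≈ 0.9772


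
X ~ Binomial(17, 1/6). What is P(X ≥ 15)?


P(X ≥ 15) = Σ P(X=i) for i=15..17
P(X=15) = 425/2115832430592
P(X=16) = 85/16926659444736
P(X=17) = 1/16926659444736
Sum = 581/2821109907456

P(X ≥ 15) = 581/2821109907456 ≈ 0.00%


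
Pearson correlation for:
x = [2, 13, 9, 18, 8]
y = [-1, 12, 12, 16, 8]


n=5, Σx=50, Σy=47, Σxy=614, Σx²=642, Σy²=609
r = (5×614 - 50×47)/√((5×642 - 50²)(5×609 - 47²))
= 720/√(710×836) = 720/√593560 ≈ 720/770.4285 ≈ 0.9345

r ≈ 0.9345


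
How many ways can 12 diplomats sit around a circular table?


Circular arrangements of 12 distinct objects: fix one position to break rotational symmetry.
(n-1)! = 11! = 39916800

39916800


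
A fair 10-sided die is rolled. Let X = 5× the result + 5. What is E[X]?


E[die] = (1+10)/2 = 11/2
E[X] = 5×11/2 + 5 = 65/2

E[X] = 65/2


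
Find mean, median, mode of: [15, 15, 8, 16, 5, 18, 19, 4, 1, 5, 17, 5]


Sorted: [1, 4, 5, 5, 5, 8, 15, 15, 16, 17, 18, 19]
Mean = 128/12 = 32/3
Median = 23/2
Freq: {15: 2, 8: 1, 16: 1, 5: 3, 18: 1, 19: 1, 4: 1, 1: 1, 17: 1}
Mode: [5]

Mean=32/3, Median=23/2, Mode=5


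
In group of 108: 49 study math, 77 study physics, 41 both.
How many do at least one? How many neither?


|A∪B| = 49+77-41 = 85
Neither = 108-85 = 23

At least one: 85; Neither: 23


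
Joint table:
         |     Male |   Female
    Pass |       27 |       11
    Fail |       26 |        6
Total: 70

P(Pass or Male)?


P(Pass∨Male) = P(Pass) + P(Male) - P(Pass∧Male)
= (38 + 53 - 27)/70 = 64/70 = 32/35

P = 32/35 ≈ 91.43%


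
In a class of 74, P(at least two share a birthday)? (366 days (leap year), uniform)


P(all different) = Π(366-i)/366 for i=0..73
= 0.000360
P(match) = 1 - 0.000360 = 0.999640

P ≈ 0.9996 ≈ 99.96%


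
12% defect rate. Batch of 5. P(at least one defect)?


P(all good) = (22/25)^5 = 5153632/9765625
P(≥1 defect) = 4611993/9765625

P = 4611993/9765625 ≈ 47.23%


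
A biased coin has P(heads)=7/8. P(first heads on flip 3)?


Geometric: P(X=3) = (1-p)^(k-1)×p = (1/8)^2×7/8 = 7/512

P(X=3) = 7/512 ≈ 1.37%


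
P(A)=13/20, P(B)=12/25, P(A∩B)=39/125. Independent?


P(A)×P(B) = 39/125
P(A∩B) = 39/125
Equal ✓ → Independent

Yes, independent


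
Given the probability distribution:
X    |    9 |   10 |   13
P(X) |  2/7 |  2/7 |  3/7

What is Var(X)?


E[X] = 11
E[X²] = 869/7
Var(X) = E[X²] - (E[X])² = 869/7 - 121 = 22/7

Var(X) = 22/7 ≈ 3.1429


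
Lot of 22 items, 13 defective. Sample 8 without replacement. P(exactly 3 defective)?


Hypergeometric: C(13,3)×C(9,5)/C(22,8)
= 286×126/319770 = 182/1615

P(X=3) = 182/1615 ≈ 11.27%


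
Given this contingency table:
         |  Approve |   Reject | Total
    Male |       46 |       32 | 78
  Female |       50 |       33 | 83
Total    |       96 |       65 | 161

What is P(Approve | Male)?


P(Approve | Male) = 46/(46+32) = 46/78 = 23/39

P(Approve|Male) = 23/39 ≈ 58.97%


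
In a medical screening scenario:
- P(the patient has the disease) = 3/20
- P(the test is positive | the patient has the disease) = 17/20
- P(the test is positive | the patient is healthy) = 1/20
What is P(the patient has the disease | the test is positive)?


Using Bayes' theorem:
P(A|B) = P(B|A)·P(A) / P(B)

P(the test is positive) = 17/20 × 3/20 + 1/20 × 17/20
= 51/400 + 17/400 = 17/100

P(the patient has the disease|the test is positive) = (51/400) / (17/100) = 3/4

P(the patient has the disease|the test is positive) = 3/4 ≈ 75.00%


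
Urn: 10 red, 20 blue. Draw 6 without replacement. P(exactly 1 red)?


Hypergeometric: C(10,1)×C(20,5)/C(30,6)
= 10×15504/593775 = 10336/39585

P(X=1) = 10336/39585 ≈ 26.11%


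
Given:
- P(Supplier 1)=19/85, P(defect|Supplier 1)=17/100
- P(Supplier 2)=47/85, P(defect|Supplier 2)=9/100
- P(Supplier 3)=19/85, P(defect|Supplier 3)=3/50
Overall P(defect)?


P(B) = Σ P(B|Aᵢ)×P(Aᵢ)
  17/100×19/85 = 19/500
  9/100×47/85 = 423/8500
  3/50×19/85 = 57/4250
Sum = 43/425

P(defect) = 43/425 ≈ 10.12%


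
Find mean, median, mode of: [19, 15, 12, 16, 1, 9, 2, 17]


Sorted: [1, 2, 9, 12, 15, 16, 17, 19]
Mean = 91/8
Median = 27/2
Freq: {19: 1, 15: 1, 12: 1, 16: 1, 1: 1, 9: 1, 2: 1, 17: 1}
Mode: No mode

Mean=91/8, Median=27/2, Mode=No mode


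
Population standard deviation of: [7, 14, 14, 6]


Mean = 41/4
  (7-41/4)²=169/16
  (14-41/4)²=225/16
  (14-41/4)²=225/16
  (6-41/4)²=289/16
Σ(x-μ)² = 227/4
σ² = (227/4)/4 = 227/16

σ = √(227/16) ≈ 3.7666


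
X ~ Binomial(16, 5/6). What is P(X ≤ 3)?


P(X ≤ 3) = Σ P(X=i) for i=0..3
P(X=0) = 1/2821109907456
P(X=1) = 5/176319369216
P(X=2) = 125/117546246144
P(X=3) = 4375/176319369216
Sum = 73081/2821109907456

P(X ≤ 3) = 73081/2821109907456 ≈ 0.00%


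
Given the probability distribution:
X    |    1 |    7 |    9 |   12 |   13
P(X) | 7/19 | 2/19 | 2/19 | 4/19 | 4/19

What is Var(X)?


E[X] = 139/19
E[X²] = 1519/19
Var(X) = E[X²] - (E[X])² = 1519/19 - 19321/361 = 9540/361

Var(X) = 9540/361 ≈ 26.4266


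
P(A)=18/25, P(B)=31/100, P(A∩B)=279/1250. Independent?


P(A)×P(B) = 279/1250
P(A∩B) = 279/1250
Equal ✓ → Independent

Yes, independent


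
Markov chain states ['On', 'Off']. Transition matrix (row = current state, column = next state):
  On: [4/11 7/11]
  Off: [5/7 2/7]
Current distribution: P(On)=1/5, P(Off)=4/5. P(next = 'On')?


P(next=On) = Σᵢ P(now=i)×P(i→On)
= 1/5×4/11 + 4/5×5/7
= 4/55 + 4/7 = 248/385

P = 248/385 ≈ 0.6442


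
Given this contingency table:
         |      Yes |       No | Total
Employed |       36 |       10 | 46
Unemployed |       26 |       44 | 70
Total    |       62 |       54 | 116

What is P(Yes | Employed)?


P(Yes | Employed) = 36/(36+10) = 36/46 = 18/23

P(Yes|Employed) = 18/23 ≈ 78.26%


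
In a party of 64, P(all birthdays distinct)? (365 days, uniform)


P(all different) = Π(365-i)/365 for i=0..63
= (365/365)×(364/365)×...×(302/365)
= 0.002810

P ≈ 0.0028 ≈ 0.28%


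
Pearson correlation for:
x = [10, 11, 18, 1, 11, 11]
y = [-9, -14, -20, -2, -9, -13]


n=6, Σx=62, Σy=-67, Σxy=-848, Σx²=788, Σy²=931
r = (6×(-848) - 62×(-67))/√((6×788 - 62²)(6×931 - (-67)²))
= -934/√(884×1097) = -934/√969748 ≈ -934/984.7578 ≈ -0.9485

r ≈ -0.9485


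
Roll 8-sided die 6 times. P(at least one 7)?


P(no 7)^6 = (7/8)^6 = 117649/262144
P(≥1) = 1 - 117649/262144 = 144495/262144

P = 144495/262144 ≈ 55.12%


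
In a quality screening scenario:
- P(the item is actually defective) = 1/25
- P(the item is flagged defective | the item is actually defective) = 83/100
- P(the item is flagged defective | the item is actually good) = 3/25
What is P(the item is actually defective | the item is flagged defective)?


Using Bayes' theorem:
P(A|B) = P(B|A)·P(A) / P(B)

P(the item is flagged defective) = 83/100 × 1/25 + 3/25 × 24/25
= 83/2500 + 72/625 = 371/2500

P(the item is actually defective|the item is flagged defective) = (83/2500) / (371/2500) = 83/371

P(the item is actually defective|the item is flagged defective) = 83/371 ≈ 22.37%


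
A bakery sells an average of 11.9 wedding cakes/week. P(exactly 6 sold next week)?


Poisson(λ=11.9): P(X=6) = e^(-λ)×λ^k/k!
= e^(-11.9) × 11.9^6 / 6!
≈ 6.790404807e-06 × 2839760.85528 / 720 ≈ 0.026782

P(X=6) ≈ 0.026782 ≈ 2.68%


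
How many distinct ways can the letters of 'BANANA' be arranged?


Letters: 6, freq: {'B': 1, 'A': 3, 'N': 2}
6!/(1!×3!×2!) = 720/12 = 60

60


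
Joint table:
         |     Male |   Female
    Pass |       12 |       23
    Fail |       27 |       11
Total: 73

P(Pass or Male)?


P(Pass∨Male) = P(Pass) + P(Male) - P(Pass∧Male)
= (35 + 39 - 12)/73 = 62/73

P = 62/73 ≈ 84.93%


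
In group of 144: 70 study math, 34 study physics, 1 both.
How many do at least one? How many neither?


|A∪B| = 70+34-1 = 103
Neither = 144-103 = 41

At least one: 103; Neither: 41


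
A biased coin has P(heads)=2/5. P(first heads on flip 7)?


Geometric: P(X=7) = (1-p)^(k-1)×p = (3/5)^6×2/5 = 1458/78125

P(X=7) = 1458/78125 ≈ 1.87%


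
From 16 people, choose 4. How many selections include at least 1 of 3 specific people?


Complement: C(16,4) - C(13,4) = 1820 - 715 = 1105

1105


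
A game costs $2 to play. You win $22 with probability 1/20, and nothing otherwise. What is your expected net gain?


E[gain] = (22-2)×1/20 + (-2)×19/20
= 1 - 19/10 = -9/10

Expected net gain = $-9/10 ≈ $-0.90


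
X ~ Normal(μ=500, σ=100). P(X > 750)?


z = (750-500)/100 = 2.5
P(X > 750) = 1 - P(Z ≤ 2.5) = 1 - 0.9938 = 0.0062

P(X > 750) ≈ 0.0062


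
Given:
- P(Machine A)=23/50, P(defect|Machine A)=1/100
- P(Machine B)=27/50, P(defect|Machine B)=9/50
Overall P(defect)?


P(B) = Σ P(B|Aᵢ)×P(Aᵢ)
  1/100×23/50 = 23/5000
  9/50×27/50 = 243/2500
Sum = 509/5000

P(defect) = 509/5000 ≈ 10.18%


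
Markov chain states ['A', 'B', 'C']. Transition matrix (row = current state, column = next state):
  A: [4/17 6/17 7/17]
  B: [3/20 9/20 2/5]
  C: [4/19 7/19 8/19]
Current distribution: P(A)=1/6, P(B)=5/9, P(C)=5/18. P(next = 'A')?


P(next=A) = Σᵢ P(now=i)×P(i→A)
= 1/6×4/17 + 5/9×3/20 + 5/18×4/19
= 2/51 + 1/12 + 10/171 = 2105/11628

P = 2105/11628 ≈ 0.1810


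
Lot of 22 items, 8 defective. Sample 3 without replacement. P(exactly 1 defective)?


Hypergeometric: C(8,1)×C(14,2)/C(22,3)
= 8×91/1540 = 26/55

P(X=1) = 26/55 ≈ 47.27%


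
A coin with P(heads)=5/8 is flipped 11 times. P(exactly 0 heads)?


Binomial: P(X=0) = C(11,0)×p^0×(1-p)^11
= 1 × 1 × 177147/8589934592 = 177147/8589934592

P(X=0) = 177147/8589934592 ≈ 0.00%


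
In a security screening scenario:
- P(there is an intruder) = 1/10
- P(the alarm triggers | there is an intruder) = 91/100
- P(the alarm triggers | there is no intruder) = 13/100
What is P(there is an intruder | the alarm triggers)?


Using Bayes' theorem:
P(A|B) = P(B|A)·P(A) / P(B)

P(the alarm triggers) = 91/100 × 1/10 + 13/100 × 9/10
= 91/1000 + 117/1000 = 26/125

P(there is an intruder|the alarm triggers) = (91/1000) / (26/125) = 7/16

P(there is an intruder|the alarm triggers) = 7/16 ≈ 43.75%


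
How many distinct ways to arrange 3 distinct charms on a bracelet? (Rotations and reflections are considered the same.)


Free circular arrangements: rotations and reflections both identified.
(n-1)!/2 = 2!/2 = 2/2 = 1

1


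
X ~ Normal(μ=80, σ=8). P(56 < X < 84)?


z₁=(56-80)/8=-3.0, z₂=(84-80)/8=0.5
P = Φ(0.5) - Φ(-3.0) = 0.691462 - 0.001350 = 0.690112 ≈ 0.6901

P(56 < X < 84) ≈ 0.6901


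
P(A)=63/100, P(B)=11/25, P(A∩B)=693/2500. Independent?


P(A)×P(B) = 693/2500
P(A∩B) = 693/2500
Equal ✓ → Independent

Yes, independent


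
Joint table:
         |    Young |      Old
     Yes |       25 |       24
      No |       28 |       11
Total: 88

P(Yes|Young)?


P(Yes|Young) = 25/(25+28) = 25/53

P = 25/53 ≈ 47.17%


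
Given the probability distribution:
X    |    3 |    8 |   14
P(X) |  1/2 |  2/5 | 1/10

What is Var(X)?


E[X] = 61/10
E[X²] = 497/10
Var(X) = E[X²] - (E[X])² = 497/10 - 3721/100 = 1249/100

Var(X) = 1249/100 ≈ 12.4900


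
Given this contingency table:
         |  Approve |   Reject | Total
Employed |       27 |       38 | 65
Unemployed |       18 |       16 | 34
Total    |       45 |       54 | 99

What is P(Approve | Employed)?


P(Approve | Employed) = 27/(27+38) = 27/65

P(Approve|Employed) = 27/65 ≈ 41.54%


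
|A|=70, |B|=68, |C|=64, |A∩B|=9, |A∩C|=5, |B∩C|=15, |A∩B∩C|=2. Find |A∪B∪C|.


|A∪B∪C| = 70+68+64-9-5-15+2 = 175

|A∪B∪C| = 175


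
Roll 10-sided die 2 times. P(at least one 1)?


P(no 1)^2 = (9/10)^2 = 81/100
P(≥1) = 1 - 81/100 = 19/100

P = 19/100 ≈ 19.00%


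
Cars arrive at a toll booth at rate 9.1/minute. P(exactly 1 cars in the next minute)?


Poisson(λ=9.1): P(X=1) = e^(-λ)×λ^k/k!
= e^(-9.1) × 9.1^1 / 1!
≈ 0.0001116658085 × 9.1 / 1 ≈ 0.001016

P(X=1) ≈ 0.001016 ≈ 0.10%


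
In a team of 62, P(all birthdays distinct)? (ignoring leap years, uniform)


P(all different) = Π(365-i)/365 for i=0..61
= (365/365)×(364/365)×...×(304/365)
= 0.004090

P ≈ 0.0041 ≈ 0.41%


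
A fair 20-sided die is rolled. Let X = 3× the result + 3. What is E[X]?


E[die] = (1+20)/2 = 21/2
E[X] = 3×21/2 + 3 = 69/2

E[X] = 69/2


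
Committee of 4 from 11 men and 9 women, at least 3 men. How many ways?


Count by #men:
  3M,1W: C(11,3)×C(9,1)=1485
  4M,0W: C(11,4)×C(9,0)=330
Total = 1815

1815


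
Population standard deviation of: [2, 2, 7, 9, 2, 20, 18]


Mean = 60/7
  (2-60/7)²=2116/49
  (2-60/7)²=2116/49
  (7-60/7)²=121/49
  (9-60/7)²=9/49
  (2-60/7)²=2116/49
  (20-60/7)²=6400/49
  (18-60/7)²=4356/49
Σ(x-μ)² = 2462/7
σ² = (2462/7)/7 = 2462/49

σ = √(2462/49) ≈ 7.0884


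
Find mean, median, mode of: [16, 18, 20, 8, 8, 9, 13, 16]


Sorted: [8, 8, 9, 13, 16, 16, 18, 20]
Mean = 108/8 = 27/2
Median = 29/2
Freq: {16: 2, 18: 1, 20: 1, 8: 2, 9: 1, 13: 1}
Mode: [8, 16]

Mean=27/2, Median=29/2, Mode=[8, 16]


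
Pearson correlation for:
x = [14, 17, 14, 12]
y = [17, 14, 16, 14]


n=4, Σx=57, Σy=61, Σxy=868, Σx²=825, Σy²=937
r = (4×868 - 57×61)/√((4×825 - 57²)(4×937 - 61²))
= -5/√(51×27) = -5/√1377 ≈ -5/37.1080 ≈ -0.1347

r ≈ -0.1347


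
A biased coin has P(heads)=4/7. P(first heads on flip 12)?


Geometric: P(X=12) = (1-p)^(k-1)×p = (3/7)^11×4/7 = 708588/13841287201

P(X=12) = 708588/13841287201 ≈ 0.01%


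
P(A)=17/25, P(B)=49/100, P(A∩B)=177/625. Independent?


P(A)×P(B) = 833/2500
P(A∩B) = 177/625
Not equal → NOT independent

No, not independent


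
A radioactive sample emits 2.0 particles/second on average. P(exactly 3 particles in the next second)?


Poisson(λ=2.0): P(X=3) = e^(-λ)×λ^k/k!
= e^(-2.0) × 2.0^3 / 3!
≈ 0.1353352832 × 8 / 6 ≈ 0.180447

P(X=3) ≈ 0.180447 ≈ 18.04%


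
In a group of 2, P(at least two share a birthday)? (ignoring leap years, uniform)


P(all different) = Π(365-i)/365 for i=0..1
= 0.997260
P(match) = 1 - 0.997260 = 0.002740

P ≈ 0.0027 ≈ 0.27%


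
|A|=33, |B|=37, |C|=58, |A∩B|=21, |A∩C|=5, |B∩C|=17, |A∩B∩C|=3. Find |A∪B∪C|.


|A∪B∪C| = 33+37+58-21-5-17+3 = 88

|A∪B∪C| = 88


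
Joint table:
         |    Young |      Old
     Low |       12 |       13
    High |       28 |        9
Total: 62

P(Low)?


P(Low) = (12+13)/62 = 25/62

P(Low) = 25/62 ≈ 40.32%


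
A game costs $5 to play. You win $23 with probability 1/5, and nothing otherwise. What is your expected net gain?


E[gain] = (23-5)×1/5 + (-5)×4/5
= 18/5 - 4 = -2/5

Expected net gain = $-2/5 ≈ $-0.40


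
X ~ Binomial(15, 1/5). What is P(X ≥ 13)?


P(X ≥ 13) = Σ P(X=i) for i=13..15
P(X=13) = 336/6103515625
P(X=14) = 12/6103515625
P(X=15) = 1/30517578125
Sum = 1741/30517578125

P(X ≥ 13) = 1741/30517578125 ≈ 0.00%


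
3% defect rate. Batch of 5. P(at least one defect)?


P(all good) = (97/100)^5 = 8587340257/10000000000
P(≥1 defect) = 1412659743/10000000000

P = 1412659743/10000000000 ≈ 14.13%


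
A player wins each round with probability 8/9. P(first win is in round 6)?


Geometric: P(X=6) = (1-p)^(k-1)×p = (1/9)^5×8/9 = 8/531441

P(X=6) = 8/531441 ≈ 0.00%


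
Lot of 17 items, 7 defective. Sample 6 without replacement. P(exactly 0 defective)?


Hypergeometric: C(7,0)×C(10,6)/C(17,6)
= 1×210/12376 = 15/884

P(X=0) = 15/884 ≈ 1.70%


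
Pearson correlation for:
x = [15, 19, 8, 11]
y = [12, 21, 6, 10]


n=4, Σx=53, Σy=49, Σxy=737, Σx²=771, Σy²=721
r = (4×737 - 53×49)/√((4×771 - 53²)(4×721 - 49²))
= 351/√(275×483) = 351/√132825 ≈ 351/364.4516 ≈ 0.9631

r ≈ 0.9631


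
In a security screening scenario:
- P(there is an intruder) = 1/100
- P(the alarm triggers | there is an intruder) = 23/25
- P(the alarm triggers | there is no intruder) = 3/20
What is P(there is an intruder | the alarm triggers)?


Using Bayes' theorem:
P(A|B) = P(B|A)·P(A) / P(B)

P(the alarm triggers) = 23/25 × 1/100 + 3/20 × 99/100
= 23/2500 + 297/2000 = 1577/10000

P(there is an intruder|the alarm triggers) = (23/2500) / (1577/10000) = 92/1577

P(there is an intruder|the alarm triggers) = 92/1577 ≈ 5.83%


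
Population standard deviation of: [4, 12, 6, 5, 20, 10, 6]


Mean = 63/7 = 9
  (4-9)²=25
  (12-9)²=9
  (6-9)²=9
  (5-9)²=16
  (20-9)²=121
  (10-9)²=1
  (6-9)²=9
Σ(x-μ)² = 190
σ² = 190/7

σ = √(190/7) ≈ 5.2099


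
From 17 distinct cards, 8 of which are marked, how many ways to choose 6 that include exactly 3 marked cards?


Choose 3 of the 8 marked cards and 3 of the other 9 cards:
C(8,3)×C(9,3) = 56×84 = 4704

4704


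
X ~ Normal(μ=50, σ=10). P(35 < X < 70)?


z₁=(35-50)/10=-1.5, z₂=(70-50)/10=2.0
P = Φ(2.0) - Φ(-1.5) = 0.977250 - 0.066807 = 0.910443 ≈ 0.9104

P(35 < X < 70) ≈ 0.9104


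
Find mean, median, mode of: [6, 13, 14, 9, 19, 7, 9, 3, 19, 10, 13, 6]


Sorted: [3, 6, 6, 7, 9, 9, 10, 13, 13, 14, 19, 19]
Mean = 128/12 = 32/3
Median = 19/2
Freq: {6: 2, 13: 2, 14: 1, 9: 2, 19: 2, 7: 1, 3: 1, 10: 1}
Mode: [6, 9, 13, 19]

Mean=32/3, Median=19/2, Mode=[6, 9, 13, 19]


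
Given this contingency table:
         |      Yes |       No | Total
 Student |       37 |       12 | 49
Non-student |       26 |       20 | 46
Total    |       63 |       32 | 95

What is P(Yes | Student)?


P(Yes | Student) = 37/(37+12) = 37/49

P(Yes|Student) = 37/49 ≈ 75.51%


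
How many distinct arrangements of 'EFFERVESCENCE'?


Letters: 13, freq: {'E': 5, 'F': 2, 'R': 1, 'V': 1, 'S': 1, 'C': 2, 'N': 1}
13!/(5!×2!×1!×1!×1!×2!×1!) = 6227020800/480 = 12972960

12972960


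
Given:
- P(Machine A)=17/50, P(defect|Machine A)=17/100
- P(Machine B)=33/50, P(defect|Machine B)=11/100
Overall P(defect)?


P(B) = Σ P(B|Aᵢ)×P(Aᵢ)
  17/100×17/50 = 289/5000
  11/100×33/50 = 363/5000
Sum = 163/1250

P(defect) = 163/1250 ≈ 13.04%


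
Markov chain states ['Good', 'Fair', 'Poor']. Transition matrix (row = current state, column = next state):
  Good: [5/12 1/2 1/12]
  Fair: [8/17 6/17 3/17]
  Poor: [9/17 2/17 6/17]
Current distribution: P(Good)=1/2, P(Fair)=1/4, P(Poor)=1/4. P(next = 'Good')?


P(next=Good) = Σᵢ P(now=i)×P(i→Good)
= 1/2×5/12 + 1/4×8/17 + 1/4×9/17
= 5/24 + 2/17 + 9/68 = 11/24

P = 11/24 ≈ 0.4583


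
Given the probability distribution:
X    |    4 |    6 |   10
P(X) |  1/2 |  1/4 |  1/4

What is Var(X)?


E[X] = 6
E[X²] = 42
Var(X) = E[X²] - (E[X])² = 42 - 36 = 6

Var(X) = 6 ≈ 6.0000


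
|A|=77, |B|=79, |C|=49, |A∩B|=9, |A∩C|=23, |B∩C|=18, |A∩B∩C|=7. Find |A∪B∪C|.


|A∪B∪C| = 77+79+49-9-23-18+7 = 162

|A∪B∪C| = 162


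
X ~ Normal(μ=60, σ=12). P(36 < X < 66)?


z₁=(36-60)/12=-2.0, z₂=(66-60)/12=0.5
P = Φ(0.5) - Φ(-2.0) = 0.691462 - 0.022750 = 0.668712 ≈ 0.6687

P(36 < X < 66) ≈ 0.6687


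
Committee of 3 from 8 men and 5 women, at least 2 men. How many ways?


Count by #men:
  2M,1W: C(8,2)×C(5,1)=140
  3M,0W: C(8,3)×C(5,0)=56
Total = 196

196


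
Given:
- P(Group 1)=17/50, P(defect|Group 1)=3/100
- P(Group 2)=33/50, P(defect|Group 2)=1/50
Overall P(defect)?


P(B) = Σ P(B|Aᵢ)×P(Aᵢ)
  3/100×17/50 = 51/5000
  1/50×33/50 = 33/2500
Sum = 117/5000

P(defect) = 117/5000 ≈ 2.34%


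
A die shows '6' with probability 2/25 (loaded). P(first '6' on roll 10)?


Geometric: P(X=10) = (1-p)^(k-1)×p = (23/25)^9×2/25 = 3602305322926/95367431640625

P(X=10) = 3602305322926/95367431640625 ≈ 3.78%


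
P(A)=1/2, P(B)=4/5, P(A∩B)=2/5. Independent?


P(A)×P(B) = 2/5
P(A∩B) = 2/5
Equal ✓ → Independent

Yes, independent


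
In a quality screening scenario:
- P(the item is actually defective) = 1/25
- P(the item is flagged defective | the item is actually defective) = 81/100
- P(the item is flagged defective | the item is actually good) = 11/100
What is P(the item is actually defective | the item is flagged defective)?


Using Bayes' theorem:
P(A|B) = P(B|A)·P(A) / P(B)

P(the item is flagged defective) = 81/100 × 1/25 + 11/100 × 24/25
= 81/2500 + 66/625 = 69/500

P(the item is actually defective|the item is flagged defective) = (81/2500) / (69/500) = 27/115

P(the item is actually defective|the item is flagged defective) = 27/115 ≈ 23.48%


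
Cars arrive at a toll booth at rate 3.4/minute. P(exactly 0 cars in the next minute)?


Poisson(λ=3.4): P(X=0) = e^(-λ)×λ^k/k!
= e^(-3.4) × 3.4^0 / 0!
≈ 0.03337326996 × 1 / 1 ≈ 0.033373

P(X=0) ≈ 0.033373 ≈ 3.34%


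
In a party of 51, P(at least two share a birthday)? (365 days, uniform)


P(all different) = Π(365-i)/365 for i=0..50
= 0.025568
P(match) = 1 - 0.025568 = 0.974432

P ≈ 0.9744 ≈ 97.44%


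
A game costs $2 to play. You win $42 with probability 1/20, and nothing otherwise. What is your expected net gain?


E[gain] = (42-2)×1/20 + (-2)×19/20
= 2 - 19/10 = 1/10

Expected net gain = $1/10 ≈ $0.10


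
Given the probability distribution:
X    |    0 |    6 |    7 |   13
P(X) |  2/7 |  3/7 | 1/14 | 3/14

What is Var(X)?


E[X] = 41/7
E[X²] = 386/7
Var(X) = E[X²] - (E[X])² = 386/7 - 1681/49 = 1021/49

Var(X) = 1021/49 ≈ 20.8367


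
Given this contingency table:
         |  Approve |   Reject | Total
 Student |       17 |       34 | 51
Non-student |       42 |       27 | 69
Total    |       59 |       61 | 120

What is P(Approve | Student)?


P(Approve | Student) = 17/(17+34) = 17/51 = 1/3

P(Approve|Student) = 1/3 ≈ 33.33%


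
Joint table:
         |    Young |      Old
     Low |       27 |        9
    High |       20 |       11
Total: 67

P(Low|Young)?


P(Low|Young) = 27/(27+20) = 27/47

P = 27/47 ≈ 57.45%


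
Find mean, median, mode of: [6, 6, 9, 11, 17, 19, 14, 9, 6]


Sorted: [6, 6, 6, 9, 9, 11, 14, 17, 19]
Mean = 97/9
Median = 9
Freq: {6: 3, 9: 2, 11: 1, 17: 1, 19: 1, 14: 1}
Mode: [6]

Mean=97/9, Median=9, Mode=6


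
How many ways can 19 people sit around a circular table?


Circular arrangements of 19 distinct objects: fix one position to break rotational symmetry.
(n-1)! = 18! = 6402373705728000

6402373705728000


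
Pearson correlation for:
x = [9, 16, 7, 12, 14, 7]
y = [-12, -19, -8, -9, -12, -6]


n=6, Σx=65, Σy=-66, Σxy=-786, Σx²=775, Σy²=830
r = (6×(-786) - 65×(-66))/√((6×775 - 65²)(6×830 - (-66)²))
= -426/√(425×624) = -426/√265200 ≈ -426/514.9757 ≈ -0.8272

r ≈ -0.8272


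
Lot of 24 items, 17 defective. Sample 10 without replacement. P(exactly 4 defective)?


Hypergeometric: C(17,4)×C(7,6)/C(24,10)
= 2380×7/1961256 = 245/28842

P(X=4) = 245/28842 ≈ 0.85%


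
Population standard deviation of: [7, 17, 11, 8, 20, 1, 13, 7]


Mean = 84/8 = 21/2
  (7-21/2)²=49/4
  (17-21/2)²=169/4
  (11-21/2)²=1/4
  (8-21/2)²=25/4
  (20-21/2)²=361/4
  (1-21/2)²=361/4
  (13-21/2)²=25/4
  (7-21/2)²=49/4
Σ(x-μ)² = 260
σ² = 260/8 = 65/2

σ = √(65/2) ≈ 5.7009


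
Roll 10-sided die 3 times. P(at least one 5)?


P(no 5)^3 = (9/10)^3 = 729/1000
P(≥1) = 1 - 729/1000 = 271/1000

P = 271/1000 ≈ 27.10%


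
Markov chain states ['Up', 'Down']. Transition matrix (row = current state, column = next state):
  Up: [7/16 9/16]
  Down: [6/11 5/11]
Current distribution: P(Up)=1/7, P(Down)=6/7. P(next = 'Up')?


P(next=Up) = Σᵢ P(now=i)×P(i→Up)
= 1/7×7/16 + 6/7×6/11
= 1/16 + 36/77 = 653/1232

P = 653/1232 ≈ 0.5300


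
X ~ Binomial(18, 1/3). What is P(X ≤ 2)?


P(X ≤ 2) = Σ P(X=i) for i=0..2
P(X=0) = 262144/387420489
P(X=1) = 262144/43046721
P(X=2) = 1114112/43046721
Sum = 12648448/387420489

P(X ≤ 2) = 12648448/387420489 ≈ 3.26%


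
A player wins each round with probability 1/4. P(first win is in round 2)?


Geometric: P(X=2) = (1-p)^(k-1)×p = (3/4)^1×1/4 = 3/16

P(X=2) = 3/16 ≈ 18.75%


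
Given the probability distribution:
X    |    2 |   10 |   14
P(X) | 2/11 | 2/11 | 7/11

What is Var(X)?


E[X] = 122/11
E[X²] = 1580/11
Var(X) = E[X²] - (E[X])² = 1580/11 - 14884/121 = 2496/121

Var(X) = 2496/121 ≈ 20.6281


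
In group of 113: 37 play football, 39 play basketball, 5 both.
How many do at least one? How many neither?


|A∪B| = 37+39-5 = 71
Neither = 113-71 = 42

At least one: 71; Neither: 42


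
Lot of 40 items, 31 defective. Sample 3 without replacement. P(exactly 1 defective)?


Hypergeometric: C(31,1)×C(9,2)/C(40,3)
= 31×36/9880 = 279/2470

P(X=1) = 279/2470 ≈ 11.30%


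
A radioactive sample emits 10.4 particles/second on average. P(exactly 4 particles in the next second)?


Poisson(λ=10.4): P(X=4) = e^(-λ)×λ^k/k!
= e^(-10.4) × 10.4^4 / 4!
≈ 3.043248301e-05 × 11698.5856 / 24 ≈ 0.014834

P(X=4) ≈ 0.014834 ≈ 1.48%


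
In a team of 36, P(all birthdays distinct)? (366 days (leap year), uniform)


P(all different) = Π(366-i)/366 for i=0..35
= (366/366)×(365/366)×...×(331/366)
= 0.168667

P ≈ 0.1687 ≈ 16.87%


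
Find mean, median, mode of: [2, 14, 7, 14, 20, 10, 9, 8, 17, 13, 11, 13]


Sorted: [2, 7, 8, 9, 10, 11, 13, 13, 14, 14, 17, 20]
Mean = 138/12 = 23/2
Median = 12
Freq: {2: 1, 14: 2, 7: 1, 20: 1, 10: 1, 9: 1, 8: 1, 17: 1, 13: 2, 11: 1}
Mode: [13, 14]

Mean=23/2, Median=12, Mode=[13, 14]


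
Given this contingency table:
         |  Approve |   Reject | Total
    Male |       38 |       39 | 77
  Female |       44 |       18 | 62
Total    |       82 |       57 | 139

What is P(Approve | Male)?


P(Approve | Male) = 38/(38+39) = 38/77

P(Approve|Male) = 38/77 ≈ 49.35%


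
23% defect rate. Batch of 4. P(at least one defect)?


P(all good) = (77/100)^4 = 35153041/100000000
P(≥1 defect) = 64846959/100000000

P = 64846959/100000000 ≈ 64.85%


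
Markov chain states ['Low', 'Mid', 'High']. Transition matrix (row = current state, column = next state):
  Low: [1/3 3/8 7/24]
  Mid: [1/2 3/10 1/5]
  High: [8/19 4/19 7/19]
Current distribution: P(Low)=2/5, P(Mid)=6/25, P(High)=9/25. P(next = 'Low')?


P(next=Low) = Σᵢ P(now=i)×P(i→Low)
= 2/5×1/3 + 6/25×1/2 + 9/25×8/19
= 2/15 + 3/25 + 72/475 = 577/1425

P = 577/1425 ≈ 0.4049


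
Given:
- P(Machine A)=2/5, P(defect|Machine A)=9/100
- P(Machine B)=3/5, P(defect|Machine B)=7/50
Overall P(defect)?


P(B) = Σ P(B|Aᵢ)×P(Aᵢ)
  9/100×2/5 = 9/250
  7/50×3/5 = 21/250
Sum = 3/25

P(defect) = 3/25 ≈ 12.00%


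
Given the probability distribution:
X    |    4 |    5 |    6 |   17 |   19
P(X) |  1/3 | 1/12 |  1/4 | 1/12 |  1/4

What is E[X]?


E[X] = Σ x·P(X=x)
= (4)×(1/3) + (5)×(1/12) + (6)×(1/4) + (17)×(1/12) + (19)×(1/4)
= 113/12

E[X] = 113/12


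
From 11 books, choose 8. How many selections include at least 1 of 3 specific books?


Complement: C(11,8) - C(8,8) = 165 - 1 = 164

164


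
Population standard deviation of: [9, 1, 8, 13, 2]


Mean = 33/5
  (9-33/5)²=144/25
  (1-33/5)²=784/25
  (8-33/5)²=49/25
  (13-33/5)²=1024/25
  (2-33/5)²=529/25
Σ(x-μ)² = 506/5
σ² = (506/5)/5 = 506/25

σ = √(506/25) ≈ 4.4989


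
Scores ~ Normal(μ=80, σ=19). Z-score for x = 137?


z = (x - μ)/σ = (137 - 80)/19 = 3.0

z = 3.0


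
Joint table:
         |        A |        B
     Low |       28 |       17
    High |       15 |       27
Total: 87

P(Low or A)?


P(Low∨A) = P(Low) + P(A) - P(Low∧A)
= (45 + 43 - 28)/87 = 60/87 = 20/29

P = 20/29 ≈ 68.97%


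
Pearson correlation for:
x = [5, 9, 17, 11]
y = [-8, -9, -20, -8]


n=4, Σx=42, Σy=-45, Σxy=-549, Σx²=516, Σy²=609
r = (4×(-549) - 42×(-45))/√((4×516 - 42²)(4×609 - (-45)²))
= -306/√(300×411) = -306/√123300 ≈ -306/351.1410 ≈ -0.8714

r ≈ -0.8714


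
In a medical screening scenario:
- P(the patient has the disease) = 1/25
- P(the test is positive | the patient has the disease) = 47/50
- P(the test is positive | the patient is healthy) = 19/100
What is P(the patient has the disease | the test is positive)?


Using Bayes' theorem:
P(A|B) = P(B|A)·P(A) / P(B)

P(the test is positive) = 47/50 × 1/25 + 19/100 × 24/25
= 47/1250 + 114/625 = 11/50

P(the patient has the disease|the test is positive) = (47/1250) / (11/50) = 47/275

P(the patient has the disease|the test is positive) = 47/275 ≈ 17.09%


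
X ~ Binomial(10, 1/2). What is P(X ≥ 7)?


P(X ≥ 7) = Σ P(X=i) for i=7..10
P(X=7) = 15/128
P(X=8) = 45/1024
P(X=9) = 5/512
P(X=10) = 1/1024
Sum = 11/64

P(X ≥ 7) = 11/64 ≈ 17.19%


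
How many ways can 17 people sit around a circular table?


Circular arrangements of 17 distinct objects: fix one position to break rotational symmetry.
(n-1)! = 16! = 20922789888000

20922789888000


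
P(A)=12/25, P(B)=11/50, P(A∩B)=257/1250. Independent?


P(A)×P(B) = 66/625
P(A∩B) = 257/1250
Not equal → NOT independent

No, not independent


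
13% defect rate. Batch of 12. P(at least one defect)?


P(all good) = (87/100)^12 = 188031682201497672618081/1000000000000000000000000
P(≥1 defect) = 811968317798502327381919/1000000000000000000000000

P = 811968317798502327381919/1000000000000000000000000 ≈ 81.20%


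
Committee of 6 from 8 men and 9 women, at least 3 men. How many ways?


Count by #men:
  3M,3W: C(8,3)×C(9,3)=4704
  4M,2W: C(8,4)×C(9,2)=2520
  5M,1W: C(8,5)×C(9,1)=504
  6M,0W: C(8,6)×C(9,0)=28
Total = 7756

7756
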